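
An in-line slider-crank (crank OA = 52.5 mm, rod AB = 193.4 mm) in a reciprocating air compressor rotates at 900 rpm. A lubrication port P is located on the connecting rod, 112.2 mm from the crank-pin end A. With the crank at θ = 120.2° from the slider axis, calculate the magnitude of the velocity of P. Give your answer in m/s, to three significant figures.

ω = 94.25 rad/s.  Crank-pin speed |V_A| = rω = 4.948 m/s, perpendicular to OA.
Rod angle: sinφ = −(r/L) sinθ ⇒ φ = -13.569°; ω_rod = −rω cosθ/√(L²−r²sin²θ) = +13.239 rad/s.
V_P = V_A + ω_rod × AP, with AP = 0.1122 m along the rod.
Components: V_Px = −rω sinθ − a·ω_rod·sinφ = -3.9279 m/s;  V_Py = rω cosθ + a·ω_rod·cosφ = -1.045 m/s.
|V_P| = √(V_Px² + V_Py²) = 4.0646 m/s.

4.06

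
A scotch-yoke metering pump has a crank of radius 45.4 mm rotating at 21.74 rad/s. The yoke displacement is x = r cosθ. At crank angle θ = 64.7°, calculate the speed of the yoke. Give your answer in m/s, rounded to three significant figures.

0.892

ω = 21.74 rad/s
x = r cosθ ⇒ ẋ = −rω sinθ.
|v| = rω|sinθ| = 0.0454·21.74·|sin 64.7°| = 0.89233 m/s.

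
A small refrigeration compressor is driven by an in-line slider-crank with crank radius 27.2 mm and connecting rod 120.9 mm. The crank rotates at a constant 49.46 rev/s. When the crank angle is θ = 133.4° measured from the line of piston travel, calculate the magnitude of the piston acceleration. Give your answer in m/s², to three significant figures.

ω = 2π·49.5 = 310.8 rad/s
x(θ) = r cosθ + √(L² − r² sin²θ); with ω constant, a = ω²·d²x/dθ².
d²x/dθ² = −r cosθ − r²(cos2θ)/√u − r⁴ sin²2θ/(4u^{3/2}),  u = L² − r² sin²θ = 0.0142262 m².
Substituting r = 0.0272 m, L = 0.1209 m, θ = 133.4°: d²x/dθ² = +0.018955 m.
a = ω²·d²x/dθ² = (310.8)²·(+0.018955) = +1830.6 m/s²;  |a| = 1830.6 m/s².

1830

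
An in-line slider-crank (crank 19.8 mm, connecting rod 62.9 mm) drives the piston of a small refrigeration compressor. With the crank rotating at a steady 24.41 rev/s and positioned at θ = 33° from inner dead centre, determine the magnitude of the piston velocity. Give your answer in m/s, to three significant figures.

2.10

ω = 2π·24.4 = 153.4 rad/s
For an in-line slider-crank, x = r cosθ + √(L² − r² sin²θ), so v = −rω sinθ·[1 + r cosθ/√(L² − r² sin²θ)].
With r = 0.0198 m, L = 0.0629 m, θ = 33°: √(L² − r² sin²θ) = 0.061969 m.
v = −0.0198·153.4·0.54464·[1 + 0.0198·0.83867/0.061969] = -2.0972 m/s.
|v| = 2.0972 m/s.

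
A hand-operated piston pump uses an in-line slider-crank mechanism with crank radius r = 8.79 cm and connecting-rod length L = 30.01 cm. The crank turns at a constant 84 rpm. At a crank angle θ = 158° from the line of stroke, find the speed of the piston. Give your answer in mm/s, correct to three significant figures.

211

ω = 2π·84/60 = 8.796 rad/s
For an in-line slider-crank, x = r cosθ + √(L² − r² sin²θ), so v = −rω sinθ·[1 + r cosθ/√(L² − r² sin²θ)].
With r = 0.0879 m, L = 0.3001 m, θ = 158°: √(L² − r² sin²θ) = 0.29829 m.
v = −0.0879·8.796·0.37461·[1 + 0.0879·-0.92718/0.29829] = -0.21051 m/s.
|v| = 0.21051 m/s = 210.51 mm/s.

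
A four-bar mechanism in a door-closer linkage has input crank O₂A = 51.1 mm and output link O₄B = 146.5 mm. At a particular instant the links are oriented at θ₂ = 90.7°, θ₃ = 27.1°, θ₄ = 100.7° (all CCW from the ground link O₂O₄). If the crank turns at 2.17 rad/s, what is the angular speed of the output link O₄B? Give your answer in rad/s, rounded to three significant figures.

0.707

ω₂ = 2.17 rad/s
Differentiating the loop-closure r₂e^{iθ₂}+r₃e^{iθ₃}=r₁+r₄e^{iθ₄} gives r₂ω₂e^{iθ₂}+r₃ω₃e^{iθ₃}=r₄ω₄e^{iθ₄}.
Eliminating the other unknown: ω₄ = r₂ω₂ sin(θ₂−θ₃) / [r₄ sin(θ₄−θ₃)].
Numerator sine = +0.89571; denominator sine = +0.95931.
Result = 0.0511·2.17·(+0.89571) / (0.1465·(+0.95931)) = +0.70673 rad/s; magnitude 0.70673 rad/s.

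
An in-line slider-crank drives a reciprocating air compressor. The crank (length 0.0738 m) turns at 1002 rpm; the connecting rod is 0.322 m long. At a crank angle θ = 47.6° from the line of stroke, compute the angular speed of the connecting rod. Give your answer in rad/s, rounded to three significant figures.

16.5

ω = 104.9 rad/s (converted from 1002 rpm).
The rod makes angle φ with the slider axis where L sinφ = r sinθ; differentiating, L cosφ·φ̇ = r ω cosθ.
L cosφ = √(L² − r² sin²θ) = 0.31735 m.
|ω_rod| = r ω |cosθ| / √(L² − r² sin²θ) = 0.0738·104.9·0.67430/0.31735 = 16.454 rad/s.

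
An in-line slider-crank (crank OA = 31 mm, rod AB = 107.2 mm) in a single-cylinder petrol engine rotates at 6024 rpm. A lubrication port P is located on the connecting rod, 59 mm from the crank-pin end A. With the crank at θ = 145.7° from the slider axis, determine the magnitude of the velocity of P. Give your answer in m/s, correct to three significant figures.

ω = 630.8 rad/s.  Crank-pin speed |V_A| = rω = 19.556 m/s, perpendicular to OA.
Rod angle: sinφ = −(r/L) sinθ ⇒ φ = -9.379°; ω_rod = −rω cosθ/√(L²−r²sin²θ) = +152.74 rad/s.
V_P = V_A + ω_rod × AP, with AP = 0.059 m along the rod.
Components: V_Px = −rω sinθ − a·ω_rod·sinφ = -9.5516 m/s;  V_Py = rω cosθ + a·ω_rod·cosφ = -7.2637 m/s.
|V_P| = √(V_Px² + V_Py²) = 12 m/s.

12.0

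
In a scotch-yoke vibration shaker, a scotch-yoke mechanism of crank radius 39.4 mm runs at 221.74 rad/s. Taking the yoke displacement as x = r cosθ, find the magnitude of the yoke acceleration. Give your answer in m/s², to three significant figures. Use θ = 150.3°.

1680

ω = 221.7 rad/s
x = r cosθ ⇒ ẍ = −rω² cosθ (ω constant).
|a| = rω²|cosθ| = 0.0394·(221.7)²·|cos 150.3°| = 1682.8 m/s².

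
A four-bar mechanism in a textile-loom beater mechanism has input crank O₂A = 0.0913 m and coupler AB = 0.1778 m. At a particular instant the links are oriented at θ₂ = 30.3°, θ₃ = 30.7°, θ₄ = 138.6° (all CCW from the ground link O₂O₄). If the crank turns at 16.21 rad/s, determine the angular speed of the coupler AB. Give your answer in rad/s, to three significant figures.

8.30

ω₂ = 16.21 rad/s
Differentiating the loop-closure r₂e^{iθ₂}+r₃e^{iθ₃}=r₁+r₄e^{iθ₄} gives r₂ω₂e^{iθ₂}+r₃ω₃e^{iθ₃}=r₄ω₄e^{iθ₄}.
Eliminating the other unknown: ω₃ = r₂ω₂ sin(θ₄−θ₂) / [r₃ sin(θ₃−θ₄)].
Numerator sine = +0.94943; denominator sine = -0.95159.
Result = 0.0913·16.21·(+0.94943) / (0.1778·(-0.95159)) = -8.3048 rad/s; magnitude 8.3048 rad/s.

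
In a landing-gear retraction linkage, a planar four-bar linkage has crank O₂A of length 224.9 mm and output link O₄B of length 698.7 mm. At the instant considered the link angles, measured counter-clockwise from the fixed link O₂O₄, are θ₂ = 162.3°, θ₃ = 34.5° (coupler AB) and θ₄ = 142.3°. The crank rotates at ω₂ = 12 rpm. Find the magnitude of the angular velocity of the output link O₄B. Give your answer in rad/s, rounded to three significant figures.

ω₂ = 1.257 rad/s (from 12 rpm).
Differentiating the loop-closure r₂e^{iθ₂}+r₃e^{iθ₃}=r₁+r₄e^{iθ₄} gives r₂ω₂e^{iθ₂}+r₃ω₃e^{iθ₃}=r₄ω₄e^{iθ₄}.
Eliminating the other unknown: ω₄ = r₂ω₂ sin(θ₂−θ₃) / [r₄ sin(θ₄−θ₃)].
Numerator sine = +0.79016; denominator sine = +0.95213.
Result = 0.2249·1.257·(+0.79016) / (0.6987·(+0.95213)) = +0.33568 rad/s; magnitude 0.33568 rad/s.

0.336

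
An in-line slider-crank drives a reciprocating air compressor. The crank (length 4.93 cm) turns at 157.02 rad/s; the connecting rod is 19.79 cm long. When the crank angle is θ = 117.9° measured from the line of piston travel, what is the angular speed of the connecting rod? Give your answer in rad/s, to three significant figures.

18.8

ω = 157 rad/s
The rod makes angle φ with the slider axis where L sinφ = r sinθ; differentiating, L cosφ·φ̇ = r ω cosθ.
L cosφ = √(L² − r² sin²θ) = 0.19304 m.
|ω_rod| = r ω |cosθ| / √(L² − r² sin²θ) = 0.0493·157·0.46793/0.19304 = 18.764 rad/s.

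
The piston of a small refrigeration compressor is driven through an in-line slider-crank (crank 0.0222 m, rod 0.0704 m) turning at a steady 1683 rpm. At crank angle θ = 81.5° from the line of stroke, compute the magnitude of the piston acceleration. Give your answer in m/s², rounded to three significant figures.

ω = 2π·1683/60 = 176.2 rad/s
x(θ) = r cosθ + √(L² − r² sin²θ); with ω constant, a = ω²·d²x/dθ².
d²x/dθ² = −r cosθ − r²(cos2θ)/√u − r⁴ sin²2θ/(4u^{3/2}),  u = L² − r² sin²θ = 0.00447409 m².
Substituting r = 0.0222 m, L = 0.0704 m, θ = 81.5°: d²x/dθ² = +0.0037474 m.
a = ω²·d²x/dθ² = (176.2)²·(+0.0037474) = +116.4 m/s²;  |a| = 116.4 m/s².

116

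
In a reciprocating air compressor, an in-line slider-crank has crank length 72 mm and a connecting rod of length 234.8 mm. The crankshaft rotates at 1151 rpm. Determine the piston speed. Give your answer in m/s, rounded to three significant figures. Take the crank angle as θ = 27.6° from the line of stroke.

5.12

ω = 2π·1151/60 = 120.5 rad/s
For an in-line slider-crank, x = r cosθ + √(L² − r² sin²θ), so v = −rω sinθ·[1 + r cosθ/√(L² − r² sin²θ)].
With r = 0.072 m, L = 0.2348 m, θ = 27.6°: √(L² − r² sin²θ) = 0.23242 m.
v = −0.072·120.5·0.46330·[1 + 0.072·0.88620/0.23242] = -5.1244 m/s.
|v| = 5.1244 m/s.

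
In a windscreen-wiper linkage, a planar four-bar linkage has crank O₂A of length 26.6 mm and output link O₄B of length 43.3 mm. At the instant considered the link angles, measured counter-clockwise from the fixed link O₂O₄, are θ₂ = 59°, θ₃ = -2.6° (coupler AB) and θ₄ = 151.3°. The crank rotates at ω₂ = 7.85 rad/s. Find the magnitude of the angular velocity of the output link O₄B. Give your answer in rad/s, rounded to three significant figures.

ω₂ = 7.85 rad/s
Differentiating the loop-closure r₂e^{iθ₂}+r₃e^{iθ₃}=r₁+r₄e^{iθ₄} gives r₂ω₂e^{iθ₂}+r₃ω₃e^{iθ₃}=r₄ω₄e^{iθ₄}.
Eliminating the other unknown: ω₄ = r₂ω₂ sin(θ₂−θ₃) / [r₄ sin(θ₄−θ₃)].
Numerator sine = +0.87965; denominator sine = +0.43994.
Result = 0.0266·7.85·(+0.87965) / (0.0433·(+0.43994)) = +9.6423 rad/s; magnitude 9.6423 rad/s.

9.64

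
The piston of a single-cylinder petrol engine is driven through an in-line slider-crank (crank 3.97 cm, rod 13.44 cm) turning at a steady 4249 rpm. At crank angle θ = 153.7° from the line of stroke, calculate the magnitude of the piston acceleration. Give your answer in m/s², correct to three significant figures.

5590

ω = 2π·4249/60 = 445 rad/s
x(θ) = r cosθ + √(L² − r² sin²θ); with ω constant, a = ω²·d²x/dθ².
d²x/dθ² = −r cosθ − r²(cos2θ)/√u − r⁴ sin²2θ/(4u^{3/2}),  u = L² − r² sin²θ = 0.017754 m².
Substituting r = 0.0397 m, L = 0.1344 m, θ = 153.7°: d²x/dθ² = +0.02824 m.
a = ω²·d²x/dθ² = (445)²·(+0.02824) = +5591.2 m/s²;  |a| = 5591.2 m/s².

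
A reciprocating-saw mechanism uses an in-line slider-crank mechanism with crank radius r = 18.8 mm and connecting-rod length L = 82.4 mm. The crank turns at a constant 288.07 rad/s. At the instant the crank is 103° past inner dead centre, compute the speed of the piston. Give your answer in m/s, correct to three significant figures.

ω = 288.1 rad/s
For an in-line slider-crank, x = r cosθ + √(L² − r² sin²θ), so v = −rω sinθ·[1 + r cosθ/√(L² − r² sin²θ)].
With r = 0.0188 m, L = 0.0824 m, θ = 103°: √(L² − r² sin²θ) = 0.080338 m.
v = −0.0188·288.1·0.97437·[1 + 0.0188·-0.22495/0.080338] = -4.9991 m/s.
|v| = 4.9991 m/s.

5.00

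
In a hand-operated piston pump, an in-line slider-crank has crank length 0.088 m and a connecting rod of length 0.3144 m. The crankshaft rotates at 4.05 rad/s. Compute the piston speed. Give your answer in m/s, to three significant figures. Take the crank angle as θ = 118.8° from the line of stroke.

0.269

ω = 4.05 rad/s
For an in-line slider-crank, x = r cosθ + √(L² − r² sin²θ), so v = −rω sinθ·[1 + r cosθ/√(L² − r² sin²θ)].
With r = 0.088 m, L = 0.3144 m, θ = 118.8°: √(L² − r² sin²θ) = 0.3048 m.
v = −0.088·4.05·0.87631·[1 + 0.088·-0.48175/0.3048] = -0.26888 m/s.
|v| = 0.26888 m/s.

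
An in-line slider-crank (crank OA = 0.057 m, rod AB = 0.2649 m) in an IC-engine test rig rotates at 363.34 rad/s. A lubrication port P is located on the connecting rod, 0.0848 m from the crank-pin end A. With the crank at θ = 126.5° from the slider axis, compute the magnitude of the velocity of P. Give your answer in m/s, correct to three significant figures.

18.0

ω = 363.3 rad/s.  Crank-pin speed |V_A| = rω = 20.71 m/s, perpendicular to OA.
Rod angle: sinφ = −(r/L) sinθ ⇒ φ = -9.961°; ω_rod = −rω cosθ/√(L²−r²sin²θ) = +47.216 rad/s.
V_P = V_A + ω_rod × AP, with AP = 0.0848 m along the rod.
Components: V_Px = −rω sinθ − a·ω_rod·sinφ = -15.956 m/s;  V_Py = rω cosθ + a·ω_rod·cosφ = -8.3754 m/s.
|V_P| = √(V_Px² + V_Py²) = 18.02 m/s.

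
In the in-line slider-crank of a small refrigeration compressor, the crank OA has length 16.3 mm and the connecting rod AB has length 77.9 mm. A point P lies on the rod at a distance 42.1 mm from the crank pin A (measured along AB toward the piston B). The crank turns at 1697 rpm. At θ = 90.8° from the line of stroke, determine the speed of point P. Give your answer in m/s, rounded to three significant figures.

2.89

ω = 177.7 rad/s.  Crank-pin speed |V_A| = rω = 2.8967 m/s, perpendicular to OA.
Rod angle: sinφ = −(r/L) sinθ ⇒ φ = -12.077°; ω_rod = −rω cosθ/√(L²−r²sin²θ) = +0.53093 rad/s.
V_P = V_A + ω_rod × AP, with AP = 0.0421 m along the rod.
Components: V_Px = −rω sinθ − a·ω_rod·sinφ = -2.8917 m/s;  V_Py = rω cosθ + a·ω_rod·cosφ = -0.018586 m/s.
|V_P| = √(V_Px² + V_Py²) = 2.8918 m/s.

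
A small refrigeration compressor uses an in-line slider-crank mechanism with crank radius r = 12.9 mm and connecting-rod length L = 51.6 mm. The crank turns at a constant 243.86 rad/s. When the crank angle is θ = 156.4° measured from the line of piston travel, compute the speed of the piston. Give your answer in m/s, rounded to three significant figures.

0.969

ω = 243.9 rad/s
For an in-line slider-crank, x = r cosθ + √(L² − r² sin²θ), so v = −rω sinθ·[1 + r cosθ/√(L² − r² sin²θ)].
With r = 0.0129 m, L = 0.0516 m, θ = 156.4°: √(L² − r² sin²θ) = 0.051341 m.
v = −0.0129·243.9·0.40035·[1 + 0.0129·-0.91636/0.051341] = -0.96944 m/s.
|v| = 0.96944 m/s.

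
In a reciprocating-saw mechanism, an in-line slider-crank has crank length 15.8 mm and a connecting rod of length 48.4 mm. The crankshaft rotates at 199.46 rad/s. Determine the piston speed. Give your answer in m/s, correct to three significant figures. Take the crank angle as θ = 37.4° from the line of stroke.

2.42

ω = 199.5 rad/s
For an in-line slider-crank, x = r cosθ + √(L² − r² sin²θ), so v = −rω sinθ·[1 + r cosθ/√(L² − r² sin²θ)].
With r = 0.0158 m, L = 0.0484 m, θ = 37.4°: √(L² − r² sin²θ) = 0.047439 m.
v = −0.0158·199.5·0.60738·[1 + 0.0158·0.79441/0.047439] = -2.4206 m/s.
|v| = 2.4206 m/s.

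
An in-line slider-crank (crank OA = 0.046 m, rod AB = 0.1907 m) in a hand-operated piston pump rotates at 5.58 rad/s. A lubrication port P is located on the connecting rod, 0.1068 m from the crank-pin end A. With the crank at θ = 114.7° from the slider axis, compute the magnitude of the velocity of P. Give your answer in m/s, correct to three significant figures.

0.225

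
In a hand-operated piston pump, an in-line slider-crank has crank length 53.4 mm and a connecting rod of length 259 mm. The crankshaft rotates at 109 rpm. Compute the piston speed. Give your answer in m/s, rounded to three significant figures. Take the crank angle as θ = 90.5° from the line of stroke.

ω = 2π·109/60 = 11.41 rad/s
For an in-line slider-crank, x = r cosθ + √(L² − r² sin²θ), so v = −rω sinθ·[1 + r cosθ/√(L² − r² sin²θ)].
With r = 0.0534 m, L = 0.259 m, θ = 90.5°: √(L² − r² sin²θ) = 0.25344 m.
v = −0.0534·11.41·0.99996·[1 + 0.0534·-0.00873/0.25344] = -0.60839 m/s.
|v| = 0.60839 m/s.

0.608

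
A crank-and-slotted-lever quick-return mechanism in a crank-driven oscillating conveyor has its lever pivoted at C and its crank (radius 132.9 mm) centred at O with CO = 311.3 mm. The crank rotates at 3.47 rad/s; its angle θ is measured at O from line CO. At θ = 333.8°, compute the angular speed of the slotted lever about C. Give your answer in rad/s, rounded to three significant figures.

ω = 3.47 rad/s
Crank pin A relative to C: A = (d + r cosθ, r sinθ); lever angle φ = atan2(r sinθ, d + r cosθ).
Differentiating tanφ: φ̇ = rω(d cosθ + r)/(d² + r² + 2dr cosθ).
d² + r² + 2dr cosθ = |CA|² = 0.188812 m²;  d cosθ + r = +0.41222 m.
|ω_lever| = |0.1329·3.47·+0.41222| / 0.188812 = 1.0068 rad/s.

1.01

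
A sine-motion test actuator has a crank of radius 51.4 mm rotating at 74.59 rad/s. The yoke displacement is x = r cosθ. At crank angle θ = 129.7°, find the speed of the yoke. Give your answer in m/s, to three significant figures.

2.95

ω = 74.59 rad/s
x = r cosθ ⇒ ẋ = −rω sinθ.
|v| = rω|sinθ| = 0.0514·74.59·|sin 129.7°| = 2.9498 m/s.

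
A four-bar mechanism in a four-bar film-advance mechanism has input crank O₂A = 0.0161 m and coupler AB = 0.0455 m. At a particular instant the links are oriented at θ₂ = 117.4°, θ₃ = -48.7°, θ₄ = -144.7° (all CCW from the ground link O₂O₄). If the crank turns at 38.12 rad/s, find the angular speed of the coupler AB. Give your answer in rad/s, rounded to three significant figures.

13.4

ω₂ = 38.12 rad/s
Differentiating the loop-closure r₂e^{iθ₂}+r₃e^{iθ₃}=r₁+r₄e^{iθ₄} gives r₂ω₂e^{iθ₂}+r₃ω₃e^{iθ₃}=r₄ω₄e^{iθ₄}.
Eliminating the other unknown: ω₃ = r₂ω₂ sin(θ₄−θ₂) / [r₃ sin(θ₃−θ₄)].
Numerator sine = +0.99051; denominator sine = +0.99452.
Result = 0.0161·38.12·(+0.99051) / (0.0455·(+0.99452)) = +13.434 rad/s; magnitude 13.434 rad/s.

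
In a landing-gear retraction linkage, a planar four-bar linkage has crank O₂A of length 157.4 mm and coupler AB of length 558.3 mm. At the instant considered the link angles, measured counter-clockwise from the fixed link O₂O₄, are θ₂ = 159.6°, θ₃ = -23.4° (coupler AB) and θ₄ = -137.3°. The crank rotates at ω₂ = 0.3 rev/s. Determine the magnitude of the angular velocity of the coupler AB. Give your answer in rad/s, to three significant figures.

0.518

ω₂ = 1.885 rad/s (from 0.3 rev/s).
Differentiating the loop-closure r₂e^{iθ₂}+r₃e^{iθ₃}=r₁+r₄e^{iθ₄} gives r₂ω₂e^{iθ₂}+r₃ω₃e^{iθ₃}=r₄ω₄e^{iθ₄}.
Eliminating the other unknown: ω₃ = r₂ω₂ sin(θ₄−θ₂) / [r₃ sin(θ₃−θ₄)].
Numerator sine = +0.89180; denominator sine = +0.91425.
Result = 0.1574·1.885·(+0.89180) / (0.5583·(+0.91425)) = +0.51837 rad/s; magnitude 0.51837 rad/s.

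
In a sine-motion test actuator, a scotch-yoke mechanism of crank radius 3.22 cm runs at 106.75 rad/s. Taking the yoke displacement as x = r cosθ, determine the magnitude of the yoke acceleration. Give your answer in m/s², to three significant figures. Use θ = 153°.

327

ω = 106.8 rad/s
x = r cosθ ⇒ ẍ = −rω² cosθ (ω constant).
|a| = rω²|cosθ| = 0.0322·(106.8)²·|cos 153°| = 326.94 m/s².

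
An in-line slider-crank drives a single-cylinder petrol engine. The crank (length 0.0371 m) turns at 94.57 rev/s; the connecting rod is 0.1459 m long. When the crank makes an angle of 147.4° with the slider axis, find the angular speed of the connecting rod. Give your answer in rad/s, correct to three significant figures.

129

ω = 594.2 rad/s (converted from 94.57 rev/s).
The rod makes angle φ with the slider axis where L sinφ = r sinθ; differentiating, L cosφ·φ̇ = r ω cosθ.
L cosφ = √(L² − r² sin²θ) = 0.14452 m.
|ω_rod| = r ω |cosθ| / √(L² − r² sin²θ) = 0.0371·594.2·0.84245/0.14452 = 128.5 rad/s.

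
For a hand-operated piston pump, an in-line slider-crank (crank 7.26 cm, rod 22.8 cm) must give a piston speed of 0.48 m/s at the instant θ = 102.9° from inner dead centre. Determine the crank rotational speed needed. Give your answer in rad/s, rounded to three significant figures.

7.33

For an in-line slider-crank, |v_piston| = rω|sinθ|·[1 + r cosθ/√(L² − r² sin²θ)].
With r = 0.0726 m, L = 0.228 m, θ = 102.9°: the bracketed kinematic factor |dx/dθ| = 0.065476 m.
ω = v/|dx/dθ| = 0.48/0.065476 = 7.331 rad/s.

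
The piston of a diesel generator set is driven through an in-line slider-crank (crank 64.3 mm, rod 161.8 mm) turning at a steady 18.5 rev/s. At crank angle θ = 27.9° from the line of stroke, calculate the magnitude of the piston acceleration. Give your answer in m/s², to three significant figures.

975

ω = 2π·18.5 = 116.2 rad/s
x(θ) = r cosθ + √(L² − r² sin²θ); with ω constant, a = ω²·d²x/dθ².
d²x/dθ² = −r cosθ − r²(cos2θ)/√u − r⁴ sin²2θ/(4u^{3/2}),  u = L² − r² sin²θ = 0.025274 m².
Substituting r = 0.0643 m, L = 0.1618 m, θ = 27.9°: d²x/dθ² = -0.072172 m.
a = ω²·d²x/dθ² = (116.2)²·(-0.072172) = -975.15 m/s²;  |a| = 975.15 m/s².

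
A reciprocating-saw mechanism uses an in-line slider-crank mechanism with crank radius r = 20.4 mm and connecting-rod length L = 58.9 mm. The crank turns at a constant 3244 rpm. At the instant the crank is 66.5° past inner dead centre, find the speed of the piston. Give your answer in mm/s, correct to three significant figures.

ω = 2π·3244/60 = 339.7 rad/s
For an in-line slider-crank, x = r cosθ + √(L² − r² sin²θ), so v = −rω sinθ·[1 + r cosθ/√(L² − r² sin²θ)].
With r = 0.0204 m, L = 0.0589 m, θ = 66.5°: √(L² − r² sin²θ) = 0.05585 m.
v = −0.0204·339.7·0.91706·[1 + 0.0204·0.39875/0.05585] = -7.281 m/s.
|v| = 7.281 m/s = 7281 mm/s.

7280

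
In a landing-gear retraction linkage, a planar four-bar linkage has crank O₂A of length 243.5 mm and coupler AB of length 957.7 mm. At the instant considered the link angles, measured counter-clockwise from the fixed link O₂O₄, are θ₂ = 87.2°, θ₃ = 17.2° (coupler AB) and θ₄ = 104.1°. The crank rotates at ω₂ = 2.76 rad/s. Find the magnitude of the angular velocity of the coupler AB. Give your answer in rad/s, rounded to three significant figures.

ω₂ = 2.76 rad/s
Differentiating the loop-closure r₂e^{iθ₂}+r₃e^{iθ₃}=r₁+r₄e^{iθ₄} gives r₂ω₂e^{iθ₂}+r₃ω₃e^{iθ₃}=r₄ω₄e^{iθ₄}.
Eliminating the other unknown: ω₃ = r₂ω₂ sin(θ₄−θ₂) / [r₃ sin(θ₃−θ₄)].
Numerator sine = +0.29070; denominator sine = -0.99854.
Result = 0.2435·2.76·(+0.29070) / (0.9577·(-0.99854)) = -0.2043 rad/s; magnitude 0.2043 rad/s.

0.204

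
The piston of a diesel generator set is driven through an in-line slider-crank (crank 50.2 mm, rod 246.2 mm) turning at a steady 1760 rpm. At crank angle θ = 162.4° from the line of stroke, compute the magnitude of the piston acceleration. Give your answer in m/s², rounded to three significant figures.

ω = 2π·1760/60 = 184.3 rad/s
x(θ) = r cosθ + √(L² − r² sin²θ); with ω constant, a = ω²·d²x/dθ².
d²x/dθ² = −r cosθ − r²(cos2θ)/√u − r⁴ sin²2θ/(4u^{3/2}),  u = L² − r² sin²θ = 0.060384 m².
Substituting r = 0.0502 m, L = 0.2462 m, θ = 162.4°: d²x/dθ² = +0.039435 m.
a = ω²·d²x/dθ² = (184.3)²·(+0.039435) = +1339.6 m/s²;  |a| = 1339.6 m/s².

1340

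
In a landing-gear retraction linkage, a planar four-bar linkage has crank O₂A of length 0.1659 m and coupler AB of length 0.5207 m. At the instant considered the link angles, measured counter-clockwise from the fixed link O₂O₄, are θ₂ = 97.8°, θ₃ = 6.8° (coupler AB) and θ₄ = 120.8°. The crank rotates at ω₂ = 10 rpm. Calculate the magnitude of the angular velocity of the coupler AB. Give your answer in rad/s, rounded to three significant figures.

0.143

ω₂ = 1.047 rad/s (from 10 rpm).
Differentiating the loop-closure r₂e^{iθ₂}+r₃e^{iθ₃}=r₁+r₄e^{iθ₄} gives r₂ω₂e^{iθ₂}+r₃ω₃e^{iθ₃}=r₄ω₄e^{iθ₄}.
Eliminating the other unknown: ω₃ = r₂ω₂ sin(θ₄−θ₂) / [r₃ sin(θ₃−θ₄)].
Numerator sine = +0.39073; denominator sine = -0.91355.
Result = 0.1659·1.047·(+0.39073) / (0.5207·(-0.91355)) = -0.1427 rad/s; magnitude 0.1427 rad/s.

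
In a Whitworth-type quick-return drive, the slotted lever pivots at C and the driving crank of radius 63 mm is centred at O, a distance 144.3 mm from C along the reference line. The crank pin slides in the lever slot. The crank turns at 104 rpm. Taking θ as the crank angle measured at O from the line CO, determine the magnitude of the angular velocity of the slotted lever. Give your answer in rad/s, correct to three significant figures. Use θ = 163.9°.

ω = 10.89 rad/s (from 104 rpm).
Crank pin A relative to C: A = (d + r cosθ, r sinθ); lever angle φ = atan2(r sinθ, d + r cosθ).
Differentiating tanφ: φ̇ = rω(d cosθ + r)/(d² + r² + 2dr cosθ).
d² + r² + 2dr cosθ = |CA|² = 0.0073228 m²;  d cosθ + r = -0.07564 m.
|ω_lever| = |0.063·10.89·-0.07564| / 0.0073228 = 7.0873 rad/s.

7.09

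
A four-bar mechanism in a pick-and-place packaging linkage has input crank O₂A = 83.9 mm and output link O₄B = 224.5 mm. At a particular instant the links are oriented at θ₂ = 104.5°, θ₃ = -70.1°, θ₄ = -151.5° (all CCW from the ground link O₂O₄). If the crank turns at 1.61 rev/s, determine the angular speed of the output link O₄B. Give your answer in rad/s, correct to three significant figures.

0.360

ω₂ = 10.12 rad/s (from 1.61 rev/s).
Differentiating the loop-closure r₂e^{iθ₂}+r₃e^{iθ₃}=r₁+r₄e^{iθ₄} gives r₂ω₂e^{iθ₂}+r₃ω₃e^{iθ₃}=r₄ω₄e^{iθ₄}.
Eliminating the other unknown: ω₄ = r₂ω₂ sin(θ₂−θ₃) / [r₄ sin(θ₄−θ₃)].
Numerator sine = +0.09411; denominator sine = -0.98876.
Result = 0.0839·10.12·(+0.09411) / (0.2245·(-0.98876)) = -0.35982 rad/s; magnitude 0.35982 rad/s.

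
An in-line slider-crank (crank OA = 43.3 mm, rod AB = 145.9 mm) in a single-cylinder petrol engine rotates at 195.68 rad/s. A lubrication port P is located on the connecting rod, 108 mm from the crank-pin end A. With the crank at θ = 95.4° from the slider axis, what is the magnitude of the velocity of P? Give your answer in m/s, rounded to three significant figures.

ω = 195.7 rad/s.  Crank-pin speed |V_A| = rω = 8.4729 m/s, perpendicular to OA.
Rod angle: sinφ = −(r/L) sinθ ⇒ φ = -17.185°; ω_rod = −rω cosθ/√(L²−r²sin²θ) = +5.7206 rad/s.
V_P = V_A + ω_rod × AP, with AP = 0.108 m along the rod.
Components: V_Px = −rω sinθ − a·ω_rod·sinφ = -8.2528 m/s;  V_Py = rω cosθ + a·ω_rod·cosφ = -0.20713 m/s.
|V_P| = √(V_Px² + V_Py²) = 8.2554 m/s.

8.26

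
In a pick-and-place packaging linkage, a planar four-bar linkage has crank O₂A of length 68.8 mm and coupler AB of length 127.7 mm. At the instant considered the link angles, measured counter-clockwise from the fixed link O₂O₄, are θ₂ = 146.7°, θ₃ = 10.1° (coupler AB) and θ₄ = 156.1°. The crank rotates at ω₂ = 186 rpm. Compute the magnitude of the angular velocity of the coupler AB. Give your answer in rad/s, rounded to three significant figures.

ω₂ = 19.48 rad/s (from 186 rpm).
Differentiating the loop-closure r₂e^{iθ₂}+r₃e^{iθ₃}=r₁+r₄e^{iθ₄} gives r₂ω₂e^{iθ₂}+r₃ω₃e^{iθ₃}=r₄ω₄e^{iθ₄}.
Eliminating the other unknown: ω₃ = r₂ω₂ sin(θ₄−θ₂) / [r₃ sin(θ₃−θ₄)].
Numerator sine = +0.16333; denominator sine = -0.55919.
Result = 0.0688·19.48·(+0.16333) / (0.1277·(-0.55919)) = -3.065 rad/s; magnitude 3.065 rad/s.

3.07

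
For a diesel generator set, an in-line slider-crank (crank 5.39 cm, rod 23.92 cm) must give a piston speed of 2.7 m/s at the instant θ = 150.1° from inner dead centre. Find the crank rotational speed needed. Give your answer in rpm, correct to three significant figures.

For an in-line slider-crank, |v_piston| = rω|sinθ|·[1 + r cosθ/√(L² − r² sin²θ)].
With r = 0.0539 m, L = 0.2392 m, θ = 150.1°: the bracketed kinematic factor |dx/dθ| = 0.021587 m.
ω = v/|dx/dθ| = 2.7/0.021587 = 125.08 rad/s.
N = 60ω/(2π) = 1194.4 rpm.

1190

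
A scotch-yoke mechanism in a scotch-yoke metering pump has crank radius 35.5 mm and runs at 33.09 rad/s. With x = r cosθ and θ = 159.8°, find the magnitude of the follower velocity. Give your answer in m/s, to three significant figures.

0.406

ω = 33.09 rad/s
x = r cosθ ⇒ ẋ = −rω sinθ.
|v| = rω|sinθ| = 0.0355·33.09·|sin 159.8°| = 0.40562 m/s.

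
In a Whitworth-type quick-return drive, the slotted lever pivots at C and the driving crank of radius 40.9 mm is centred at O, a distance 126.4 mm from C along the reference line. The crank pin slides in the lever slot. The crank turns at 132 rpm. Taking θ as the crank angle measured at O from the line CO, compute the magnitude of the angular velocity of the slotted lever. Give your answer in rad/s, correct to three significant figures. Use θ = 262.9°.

ω = 13.82 rad/s (from 132 rpm).
Crank pin A relative to C: A = (d + r cosθ, r sinθ); lever angle φ = atan2(r sinθ, d + r cosθ).
Differentiating tanφ: φ̇ = rω(d cosθ + r)/(d² + r² + 2dr cosθ).
d² + r² + 2dr cosθ = |CA|² = 0.0163718 m²;  d cosθ + r = +0.025277 m.
|ω_lever| = |0.0409·13.82·+0.025277| / 0.0163718 = 0.87287 rad/s.

0.873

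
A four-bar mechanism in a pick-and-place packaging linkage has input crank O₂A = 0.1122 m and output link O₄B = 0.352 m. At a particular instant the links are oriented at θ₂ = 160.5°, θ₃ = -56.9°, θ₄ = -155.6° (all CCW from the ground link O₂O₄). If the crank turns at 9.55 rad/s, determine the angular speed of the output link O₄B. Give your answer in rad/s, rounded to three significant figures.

ω₂ = 9.55 rad/s
Differentiating the loop-closure r₂e^{iθ₂}+r₃e^{iθ₃}=r₁+r₄e^{iθ₄} gives r₂ω₂e^{iθ₂}+r₃ω₃e^{iθ₃}=r₄ω₄e^{iθ₄}.
Eliminating the other unknown: ω₄ = r₂ω₂ sin(θ₂−θ₃) / [r₄ sin(θ₄−θ₃)].
Numerator sine = -0.60738; denominator sine = -0.98849.
Result = 0.1122·9.55·(-0.60738) / (0.352·(-0.98849)) = +1.8704 rad/s; magnitude 1.8704 rad/s.

1.87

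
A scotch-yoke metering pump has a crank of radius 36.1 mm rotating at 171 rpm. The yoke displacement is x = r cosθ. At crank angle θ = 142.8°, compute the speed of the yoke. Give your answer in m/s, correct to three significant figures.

ω = 17.91 rad/s (from 171 rpm).
x = r cosθ ⇒ ẋ = −rω sinθ.
|v| = rω|sinθ| = 0.0361·17.91·|sin 142.8°| = 0.39084 m/s.

0.391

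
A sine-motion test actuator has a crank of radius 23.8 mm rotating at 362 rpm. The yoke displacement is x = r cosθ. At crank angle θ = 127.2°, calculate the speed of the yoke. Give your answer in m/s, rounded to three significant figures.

0.719

ω = 37.91 rad/s (from 362 rpm).
x = r cosθ ⇒ ẋ = −rω sinθ.
|v| = rω|sinθ| = 0.0238·37.91·|sin 127.2°| = 0.71865 m/s.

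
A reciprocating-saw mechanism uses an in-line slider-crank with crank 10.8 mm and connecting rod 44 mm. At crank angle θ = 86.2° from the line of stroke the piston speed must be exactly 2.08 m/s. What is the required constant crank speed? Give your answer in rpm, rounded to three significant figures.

1810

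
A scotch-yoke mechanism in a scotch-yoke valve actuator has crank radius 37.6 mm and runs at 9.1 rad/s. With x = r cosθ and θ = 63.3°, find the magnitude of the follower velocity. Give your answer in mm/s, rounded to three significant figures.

ω = 9.1 rad/s
x = r cosθ ⇒ ẋ = −rω sinθ.
|v| = rω|sinθ| = 0.0376·9.1·|sin 63.3°| = 0.30568 m/s = 305.68 mm/s.

306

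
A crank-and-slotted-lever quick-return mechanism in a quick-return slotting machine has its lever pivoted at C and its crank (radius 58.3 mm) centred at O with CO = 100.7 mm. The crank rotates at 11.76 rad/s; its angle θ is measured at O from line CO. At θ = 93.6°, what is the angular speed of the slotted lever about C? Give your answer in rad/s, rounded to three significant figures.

ω = 11.76 rad/s
Crank pin A relative to C: A = (d + r cosθ, r sinθ); lever angle φ = atan2(r sinθ, d + r cosθ).
Differentiating tanφ: φ̇ = rω(d cosθ + r)/(d² + r² + 2dr cosθ).
d² + r² + 2dr cosθ = |CA|² = 0.0128021 m²;  d cosθ + r = +0.051977 m.
|ω_lever| = |0.0583·11.76·+0.051977| / 0.0128021 = 2.7836 rad/s.

2.78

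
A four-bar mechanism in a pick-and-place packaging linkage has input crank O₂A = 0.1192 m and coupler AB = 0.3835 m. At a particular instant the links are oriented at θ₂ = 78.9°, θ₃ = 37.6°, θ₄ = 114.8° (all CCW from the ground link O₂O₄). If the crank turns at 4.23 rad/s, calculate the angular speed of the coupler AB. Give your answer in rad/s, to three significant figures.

ω₂ = 4.23 rad/s
Differentiating the loop-closure r₂e^{iθ₂}+r₃e^{iθ₃}=r₁+r₄e^{iθ₄} gives r₂ω₂e^{iθ₂}+r₃ω₃e^{iθ₃}=r₄ω₄e^{iθ₄}.
Eliminating the other unknown: ω₃ = r₂ω₂ sin(θ₄−θ₂) / [r₃ sin(θ₃−θ₄)].
Numerator sine = +0.58637; denominator sine = -0.97515.
Result = 0.1192·4.23·(+0.58637) / (0.3835·(-0.97515)) = -0.79059 rad/s; magnitude 0.79059 rad/s.

0.791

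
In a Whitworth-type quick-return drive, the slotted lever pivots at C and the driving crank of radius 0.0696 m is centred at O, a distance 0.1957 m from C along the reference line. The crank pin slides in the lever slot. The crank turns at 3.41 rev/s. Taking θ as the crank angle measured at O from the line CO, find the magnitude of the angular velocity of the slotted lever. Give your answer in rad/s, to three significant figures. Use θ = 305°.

4.61

ω = 21.43 rad/s (from 3.41 rev/s).
Crank pin A relative to C: A = (d + r cosθ, r sinθ); lever angle φ = atan2(r sinθ, d + r cosθ).
Differentiating tanφ: φ̇ = rω(d cosθ + r)/(d² + r² + 2dr cosθ).
d² + r² + 2dr cosθ = |CA|² = 0.0587677 m²;  d cosθ + r = +0.18185 m.
|ω_lever| = |0.0696·21.43·+0.18185| / 0.0587677 = 4.6144 rad/s.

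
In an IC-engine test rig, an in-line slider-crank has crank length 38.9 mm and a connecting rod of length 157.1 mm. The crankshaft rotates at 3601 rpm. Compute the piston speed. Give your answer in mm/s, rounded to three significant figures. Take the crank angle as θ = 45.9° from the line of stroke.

ω = 2π·3601/60 = 377.1 rad/s
For an in-line slider-crank, x = r cosθ + √(L² − r² sin²θ), so v = −rω sinθ·[1 + r cosθ/√(L² − r² sin²θ)].
With r = 0.0389 m, L = 0.1571 m, θ = 45.9°: √(L² − r² sin²θ) = 0.1546 m.
v = −0.0389·377.1·0.71813·[1 + 0.0389·0.69591/0.1546] = -12.379 m/s.
|v| = 12.379 m/s = 12379 mm/s.

12400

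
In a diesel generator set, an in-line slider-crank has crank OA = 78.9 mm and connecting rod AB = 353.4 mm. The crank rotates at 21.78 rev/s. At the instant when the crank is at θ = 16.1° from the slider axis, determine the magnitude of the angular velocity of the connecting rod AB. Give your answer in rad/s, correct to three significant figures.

29.4

ω = 136.8 rad/s (converted from 21.78 rev/s).
The rod makes angle φ with the slider axis where L sinφ = r sinθ; differentiating, L cosφ·φ̇ = r ω cosθ.
L cosφ = √(L² − r² sin²θ) = 0.35272 m.
|ω_rod| = r ω |cosθ| / √(L² − r² sin²θ) = 0.0789·136.8·0.96078/0.35272 = 29.411 rad/s.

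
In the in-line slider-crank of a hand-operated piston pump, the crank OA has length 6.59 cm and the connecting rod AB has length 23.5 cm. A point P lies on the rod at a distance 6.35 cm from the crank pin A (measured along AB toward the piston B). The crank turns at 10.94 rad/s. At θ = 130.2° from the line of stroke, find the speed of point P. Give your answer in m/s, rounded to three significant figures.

ω = 10.94 rad/s.  Crank-pin speed |V_A| = rω = 0.72095 m/s, perpendicular to OA.
Rod angle: sinφ = −(r/L) sinθ ⇒ φ = -12.368°; ω_rod = −rω cosθ/√(L²−r²sin²θ) = +2.0272 rad/s.
V_P = V_A + ω_rod × AP, with AP = 0.0635 m along the rod.
Components: V_Px = −rω sinθ − a·ω_rod·sinφ = -0.52308 m/s;  V_Py = rω cosθ + a·ω_rod·cosφ = -0.3396 m/s.
|V_P| = √(V_Px² + V_Py²) = 0.62365 m/s.

0.624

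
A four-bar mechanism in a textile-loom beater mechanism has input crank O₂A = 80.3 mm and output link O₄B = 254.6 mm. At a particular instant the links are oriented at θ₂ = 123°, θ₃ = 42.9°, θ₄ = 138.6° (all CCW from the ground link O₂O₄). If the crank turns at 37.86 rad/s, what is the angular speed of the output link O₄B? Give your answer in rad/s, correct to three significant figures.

11.8

ω₂ = 37.86 rad/s
Differentiating the loop-closure r₂e^{iθ₂}+r₃e^{iθ₃}=r₁+r₄e^{iθ₄} gives r₂ω₂e^{iθ₂}+r₃ω₃e^{iθ₃}=r₄ω₄e^{iθ₄}.
Eliminating the other unknown: ω₄ = r₂ω₂ sin(θ₂−θ₃) / [r₄ sin(θ₄−θ₃)].
Numerator sine = +0.98511; denominator sine = +0.99506.
Result = 0.0803·37.86·(+0.98511) / (0.2546·(+0.99506)) = +11.822 rad/s; magnitude 11.822 rad/s.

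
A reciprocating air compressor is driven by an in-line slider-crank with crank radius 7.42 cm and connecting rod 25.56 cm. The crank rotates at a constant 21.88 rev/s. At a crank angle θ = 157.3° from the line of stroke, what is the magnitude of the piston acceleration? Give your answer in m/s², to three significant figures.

1000

ω = 2π·21.9 = 137.5 rad/s
x(θ) = r cosθ + √(L² − r² sin²θ); with ω constant, a = ω²·d²x/dθ².
d²x/dθ² = −r cosθ − r²(cos2θ)/√u − r⁴ sin²2θ/(4u^{3/2}),  u = L² − r² sin²θ = 0.0645114 m².
Substituting r = 0.0742 m, L = 0.2556 m, θ = 157.3°: d²x/dθ² = +0.052998 m.
a = ω²·d²x/dθ² = (137.5)²·(+0.052998) = +1001.6 m/s²;  |a| = 1001.6 m/s².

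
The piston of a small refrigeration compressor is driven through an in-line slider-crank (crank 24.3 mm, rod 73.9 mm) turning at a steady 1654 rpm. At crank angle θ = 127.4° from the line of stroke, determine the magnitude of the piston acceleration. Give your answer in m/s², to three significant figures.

501

ω = 2π·1654/60 = 173.2 rad/s
x(θ) = r cosθ + √(L² − r² sin²θ); with ω constant, a = ω²·d²x/dθ².
d²x/dθ² = −r cosθ − r²(cos2θ)/√u − r⁴ sin²2θ/(4u^{3/2}),  u = L² − r² sin²θ = 0.00508855 m².
Substituting r = 0.0243 m, L = 0.0739 m, θ = 127.4°: d²x/dθ² = +0.016706 m.
a = ω²·d²x/dθ² = (173.2)²·(+0.016706) = +501.19 m/s²;  |a| = 501.19 m/s².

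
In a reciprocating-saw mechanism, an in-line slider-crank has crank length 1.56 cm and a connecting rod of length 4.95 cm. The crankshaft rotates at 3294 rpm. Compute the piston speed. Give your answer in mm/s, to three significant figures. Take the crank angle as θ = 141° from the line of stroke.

2540

ω = 2π·3294/60 = 344.9 rad/s
For an in-line slider-crank, x = r cosθ + √(L² − r² sin²θ), so v = −rω sinθ·[1 + r cosθ/√(L² − r² sin²θ)].
With r = 0.0156 m, L = 0.0495 m, θ = 141°: √(L² − r² sin²θ) = 0.048517 m.
v = −0.0156·344.9·0.62932·[1 + 0.0156·-0.77715/0.048517] = -2.5403 m/s.
|v| = 2.5403 m/s = 2540.3 mm/s.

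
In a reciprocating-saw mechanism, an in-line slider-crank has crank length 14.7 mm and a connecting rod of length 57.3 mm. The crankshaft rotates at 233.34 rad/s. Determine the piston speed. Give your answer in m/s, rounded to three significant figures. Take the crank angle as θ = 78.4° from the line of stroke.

ω = 233.3 rad/s
For an in-line slider-crank, x = r cosθ + √(L² − r² sin²θ), so v = −rω sinθ·[1 + r cosθ/√(L² − r² sin²θ)].
With r = 0.0147 m, L = 0.0573 m, θ = 78.4°: √(L² − r² sin²θ) = 0.055461 m.
v = −0.0147·233.3·0.97958·[1 + 0.0147·0.20108/0.055461] = -3.5391 m/s.
|v| = 3.5391 m/s.

3.54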